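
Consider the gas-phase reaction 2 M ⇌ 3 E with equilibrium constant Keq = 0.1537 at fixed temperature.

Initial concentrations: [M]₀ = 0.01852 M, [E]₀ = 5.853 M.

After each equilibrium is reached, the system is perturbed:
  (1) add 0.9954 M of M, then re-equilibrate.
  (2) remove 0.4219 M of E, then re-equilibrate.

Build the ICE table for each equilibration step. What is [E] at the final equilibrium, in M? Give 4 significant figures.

[E]_eq = 1.297 M

Q₀ = 5.8459e+05 vs Keq = 0.1537 ⇒ Q>K, reverse
Step 1:
                  M         E
  I         0.01852     5.853
  C           3.134    -4.701
  E           3.153     1.152
  solve Keq expr → x = -1.567; check Q = 0.1537
Then add 0.9954 M of M.
Step 2:
                  M         E
  I           4.148     1.152
  C         -0.1341    0.2012
  E           4.014     1.353
  solve Keq expr → x = 0.06707; check Q = 0.1537
Then remove 0.4219 M of E.
Step 3:
                  M         E
  I           4.014     0.931
  C         -0.2443    0.3664
  E            3.77     1.297
  solve Keq expr → x = 0.1221; check Q = 0.1537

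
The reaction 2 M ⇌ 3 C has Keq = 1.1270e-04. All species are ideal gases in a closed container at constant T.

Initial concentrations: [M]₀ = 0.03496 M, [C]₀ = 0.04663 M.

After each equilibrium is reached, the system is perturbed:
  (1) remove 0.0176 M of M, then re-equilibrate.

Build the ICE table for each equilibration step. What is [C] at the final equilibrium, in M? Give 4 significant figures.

Q₀ = 0.08296 vs Keq = 1.1270e-04 ⇒ Q>K, reverse
Step 1:
                    M           C
  Initial     0.03496     0.04663
  Change      0.02609    -0.03914
  Equil       0.06105    0.007489
  solve Keq expr → x = -0.01305; check Q = 1.1270e-04
Then remove 0.0176 M of M.
Step 2:
                    M           C
  Initial     0.04345    0.007489
  Change   9.5471e-04   -0.001432
  Equil       0.04441    0.006057
  solve Keq expr → x = -4.7735e-04; check Q = 1.1270e-04

[C]_eq = 0.006057 M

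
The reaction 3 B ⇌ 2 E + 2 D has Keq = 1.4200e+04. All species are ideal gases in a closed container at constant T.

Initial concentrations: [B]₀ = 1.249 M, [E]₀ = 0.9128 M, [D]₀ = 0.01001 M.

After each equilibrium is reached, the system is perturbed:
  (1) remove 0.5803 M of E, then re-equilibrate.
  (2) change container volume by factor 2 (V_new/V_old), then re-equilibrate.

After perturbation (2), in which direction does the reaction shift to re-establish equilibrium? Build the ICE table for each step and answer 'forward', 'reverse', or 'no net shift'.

Q₀ = 4.2848e-05 vs Keq = 1.4200e+04 ⇒ Q<K, forward
Step 1:
                    B           E           D
  I             1.249      0.9128     0.01001
  C            -1.198      0.7985      0.7985
  E           0.05127       1.711      0.8085
  solve Keq expr → x = 0.3992; check Q = 1.4200e+04
Then remove 0.5803 M of E.
Step 2:
                    B           E           D
  I           0.05127       1.131      0.8085
  C          -0.01193    0.007955    0.007955
  E           0.03934       1.139      0.8164
  solve Keq expr → x = 0.003978; check Q = 1.4200e+04
Then change container volume by factor 2 (V_new/V_old).
Step 3:
                    B           E           D
  I           0.01967      0.5695      0.4082
  C         -0.003943    0.002629    0.002629
  E           0.01573      0.5721      0.4109
  solve Keq expr → x = 0.001314; check Q = 1.4200e+04

Direction: forward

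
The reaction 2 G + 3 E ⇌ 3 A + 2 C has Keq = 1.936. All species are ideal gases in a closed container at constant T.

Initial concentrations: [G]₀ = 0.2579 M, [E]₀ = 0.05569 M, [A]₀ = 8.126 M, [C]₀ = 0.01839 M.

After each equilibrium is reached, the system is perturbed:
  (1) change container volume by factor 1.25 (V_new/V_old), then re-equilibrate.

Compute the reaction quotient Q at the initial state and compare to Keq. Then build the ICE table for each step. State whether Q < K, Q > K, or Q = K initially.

Q₀ = 1.5796e+04 vs Keq = 1.936 ⇒ Q>K, reverse
Step 1:
                   G          E          A          C
  I           0.2579    0.05569      8.126    0.01839
  C          0.01799    0.02699   -0.02699   -0.01799
  E           0.2759    0.08268      8.099 3.9596e-04
  solve Keq expr → x = -0.008997; check Q = 1.936
Then change container volume by factor 1.25 (V_new/V_old).
Step 2:
                   G          E          A          C
  I           0.2207    0.06614      6.479 3.1677e-04
  C                0          0          0          0
  E           0.2207    0.06614      6.479 3.1677e-04
  solve Keq expr → x = 0; check Q = 1.936

Q₀ = 1.5796e+04; Q > K (proceeds reverse)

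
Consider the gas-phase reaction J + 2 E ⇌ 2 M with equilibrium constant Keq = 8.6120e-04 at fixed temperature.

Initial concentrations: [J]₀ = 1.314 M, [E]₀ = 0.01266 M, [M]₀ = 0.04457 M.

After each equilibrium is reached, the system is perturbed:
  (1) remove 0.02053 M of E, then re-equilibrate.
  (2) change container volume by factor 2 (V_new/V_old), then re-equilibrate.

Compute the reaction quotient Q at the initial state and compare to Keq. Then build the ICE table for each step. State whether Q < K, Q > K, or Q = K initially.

Q₀ = 9.432; Q > K (proceeds reverse)

Q₀ = 9.432 vs Keq = 8.6120e-04 ⇒ Q>K, reverse
Step 1:
                   J          E          M
  init         1.314    0.01266    0.04457
  Δ          0.02135    0.04269   -0.04269
  eq           1.335    0.05535   0.001877
  solve Keq expr → x = -0.02135; check Q = 8.6120e-04
Then remove 0.02053 M of E.
Step 2:
                   J          E          M
  init         1.335    0.03482   0.001877
  Δ       3.3661e-04 6.7322e-04 -6.7322e-04
  eq           1.336     0.0355   0.001204
  solve Keq expr → x = -3.3661e-04; check Q = 8.6120e-04
Then change container volume by factor 2 (V_new/V_old).
Step 3:
                   J          E          M
  init        0.6678    0.01775 6.0194e-04
  Δ       8.6074e-05 1.7215e-04 -1.7215e-04
  eq          0.6679    0.01792 4.2979e-04
  solve Keq expr → x = -8.6074e-05; check Q = 8.6120e-04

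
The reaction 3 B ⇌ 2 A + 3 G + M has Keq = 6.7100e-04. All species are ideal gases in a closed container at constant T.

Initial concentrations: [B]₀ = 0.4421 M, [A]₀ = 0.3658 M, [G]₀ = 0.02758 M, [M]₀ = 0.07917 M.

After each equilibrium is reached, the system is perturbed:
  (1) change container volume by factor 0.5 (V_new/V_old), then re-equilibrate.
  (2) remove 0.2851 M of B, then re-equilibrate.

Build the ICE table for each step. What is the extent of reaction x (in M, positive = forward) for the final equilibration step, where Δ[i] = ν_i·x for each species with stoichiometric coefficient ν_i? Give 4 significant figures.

x = -0.0131 M

Q₀ = 2.5720e-06 vs Keq = 6.7100e-04 ⇒ Q<K, forward
Step 1:
                   B          A          G          M
  Initial     0.4421     0.3658    0.02758    0.07917
  Change    -0.08768    0.05845    0.08768    0.02923
  Equil       0.3544     0.4243     0.1153     0.1084
  solve Keq expr → x = 0.02923; check Q = 6.7100e-04
Then change container volume by factor 0.5 (V_new/V_old).
Step 2:
                   B          A          G          M
  Initial     0.7088     0.8485     0.2305     0.2168
  Change      0.0879    -0.0586    -0.0879    -0.0293
  Equil       0.7967     0.7899     0.1426     0.1875
  solve Keq expr → x = -0.0293; check Q = 6.7100e-04
Then remove 0.2851 M of B.
Step 3:
                   B          A          G          M
  Initial     0.5116     0.7899     0.1426     0.1875
  Change     0.03929    -0.0262   -0.03929    -0.0131
  Equil       0.5509     0.7637     0.1033     0.1744
  solve Keq expr → x = -0.0131; check Q = 6.7100e-04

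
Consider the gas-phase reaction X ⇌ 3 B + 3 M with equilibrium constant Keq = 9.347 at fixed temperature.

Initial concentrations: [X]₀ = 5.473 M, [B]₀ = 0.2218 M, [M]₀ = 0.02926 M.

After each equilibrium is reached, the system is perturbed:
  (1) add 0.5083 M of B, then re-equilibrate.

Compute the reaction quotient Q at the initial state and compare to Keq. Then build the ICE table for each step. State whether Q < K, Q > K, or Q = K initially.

Q₀ = 4.9944e-08; Q < K (proceeds forward)

Q₀ = 4.9944e-08 vs Keq = 9.347 ⇒ Q<K, forward
Step 1:
                    X           B           M
  I             5.473      0.2218     0.02926
  C           -0.5891       1.767       1.767
  E             4.884       1.989       1.797
  solve Keq expr → x = 0.5891; check Q = 9.347
Then add 0.5083 M of B.
Step 2:
                    X           B           M
  I             4.884       2.498       1.797
  C           0.07326     -0.2198     -0.2198
  E             4.957       2.278       1.577
  solve Keq expr → x = -0.07326; check Q = 9.347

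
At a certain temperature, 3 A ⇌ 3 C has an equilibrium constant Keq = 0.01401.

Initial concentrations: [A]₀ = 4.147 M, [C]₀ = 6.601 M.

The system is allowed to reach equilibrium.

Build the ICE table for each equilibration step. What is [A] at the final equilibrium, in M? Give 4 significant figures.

[A]_eq = 8.66 M

Q₀ = 4.033 vs Keq = 0.01401 ⇒ Q>K, reverse
Step 1:
                    A           C
  Initial       4.147       6.601
  Change        4.513      -4.513
  Equil          8.66       2.088
  solve Keq expr → x = -1.504; check Q = 0.01401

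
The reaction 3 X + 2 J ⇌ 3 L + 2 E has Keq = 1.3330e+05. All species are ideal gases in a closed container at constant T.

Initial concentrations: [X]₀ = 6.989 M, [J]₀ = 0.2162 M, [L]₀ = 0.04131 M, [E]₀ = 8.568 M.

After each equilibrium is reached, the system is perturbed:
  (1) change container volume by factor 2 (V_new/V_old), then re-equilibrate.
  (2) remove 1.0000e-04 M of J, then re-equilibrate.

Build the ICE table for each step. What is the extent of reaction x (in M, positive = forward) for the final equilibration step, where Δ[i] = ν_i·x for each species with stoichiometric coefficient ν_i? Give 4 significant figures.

Q₀ = 3.2432e-04 vs Keq = 1.3330e+05 ⇒ Q<K, forward
Step 1:
                    X           J           L           E
  init          6.989      0.2162     0.04131       8.568
  Δ           -0.3238     -0.2159      0.3238      0.2159
  eq            6.665  3.0850e-04      0.3651       8.784
  solve Keq expr → x = 0.1079; check Q = 1.3330e+05
Then change container volume by factor 2 (V_new/V_old).
Step 2:
                    X           J           L           E
  init          3.333  1.5425e-04      0.1826       4.392
  Δ                 0           0           0           0
  eq            3.333  1.5425e-04      0.1826       4.392
  solve Keq expr → x = 0; check Q = 1.3330e+05
Then remove 1.0000e-04 M of J.
Step 3:
                    X           J           L           E
  init          3.333  5.4251e-05      0.1826       4.392
  Δ        1.4969e-04  9.9796e-05 -1.4969e-04 -9.9796e-05
  eq            3.333  1.5405e-04      0.1824       4.392
  solve Keq expr → x = -4.9898e-05; check Q = 1.3330e+05

x = -4.9898e-05 M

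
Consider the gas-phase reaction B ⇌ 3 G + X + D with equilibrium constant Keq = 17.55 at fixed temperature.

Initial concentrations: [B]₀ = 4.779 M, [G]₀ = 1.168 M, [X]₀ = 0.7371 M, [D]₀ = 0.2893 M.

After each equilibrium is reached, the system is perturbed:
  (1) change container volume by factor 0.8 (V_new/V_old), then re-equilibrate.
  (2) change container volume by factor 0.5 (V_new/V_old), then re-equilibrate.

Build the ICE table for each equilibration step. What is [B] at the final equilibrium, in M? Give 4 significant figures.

Q₀ = 0.0711 vs Keq = 17.55 ⇒ Q<K, forward
Step 1:
                    B           G           X           D
  I             4.779       1.168      0.7371      0.2893
  C           -0.7805       2.341      0.7805      0.7805
  E             3.999       3.509       1.518        1.07
  solve Keq expr → x = 0.7805; check Q = 17.55
Then change container volume by factor 0.8 (V_new/V_old).
Step 2:
                    B           G           X           D
  I             4.998       4.387       1.897       1.337
  C            0.2339     -0.7018     -0.2339     -0.2339
  E             5.232       3.685       1.663       1.103
  solve Keq expr → x = -0.2339; check Q = 17.55
Then change container volume by factor 0.5 (V_new/V_old).
Step 3:
                    B           G           X           D
  I             10.46        7.37       3.326       2.207
  C             1.044      -3.132      -1.044      -1.044
  E             11.51       4.238       2.282       1.163
  solve Keq expr → x = -1.044; check Q = 17.55

[B]_eq = 11.51 M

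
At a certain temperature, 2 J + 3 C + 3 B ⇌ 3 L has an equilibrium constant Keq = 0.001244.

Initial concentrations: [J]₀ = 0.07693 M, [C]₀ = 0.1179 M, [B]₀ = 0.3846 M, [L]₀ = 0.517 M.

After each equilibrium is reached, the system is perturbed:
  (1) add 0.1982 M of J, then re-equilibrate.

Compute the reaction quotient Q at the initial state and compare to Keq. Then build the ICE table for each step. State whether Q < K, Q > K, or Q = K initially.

Q₀ = 2.5044e+05; Q > K (proceeds reverse)

Q₀ = 2.5044e+05 vs Keq = 0.001244 ⇒ Q>K, reverse
Step 1:
                    J           C           B           L
  Initial     0.07693      0.1179      0.3846       0.517
  Change       0.3242      0.4862      0.4862     -0.4862
  Equil        0.4011      0.6041      0.8708     0.03077
  solve Keq expr → x = -0.1621; check Q = 0.001244
Then add 0.1982 M of J.
Step 2:
                    J           C           B           L
  Initial      0.5993      0.6041      0.8708     0.03077
  Change    -0.005518   -0.008277   -0.008277    0.008277
  Equil        0.5938      0.5959      0.8626     0.03905
  solve Keq expr → x = 0.002759; check Q = 0.001244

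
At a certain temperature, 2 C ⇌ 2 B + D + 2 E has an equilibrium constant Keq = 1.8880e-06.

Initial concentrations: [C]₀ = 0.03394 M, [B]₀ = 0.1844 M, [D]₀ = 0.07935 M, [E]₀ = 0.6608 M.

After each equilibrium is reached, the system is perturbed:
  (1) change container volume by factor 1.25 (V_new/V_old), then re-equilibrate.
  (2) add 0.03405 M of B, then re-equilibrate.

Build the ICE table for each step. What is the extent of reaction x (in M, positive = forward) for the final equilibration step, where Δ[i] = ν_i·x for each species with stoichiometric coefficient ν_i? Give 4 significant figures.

Q₀ = 1.023 vs Keq = 1.8880e-06 ⇒ Q>K, reverse
Step 1:
                    C           B           D           E
  init        0.03394      0.1844     0.07935      0.6608
  Δ            0.1579     -0.1579    -0.07896     -0.1579
  eq           0.1919     0.02648  3.9180e-04      0.5029
  solve Keq expr → x = -0.07896; check Q = 1.8880e-06
Then change container volume by factor 1.25 (V_new/V_old).
Step 2:
                    C           B           D           E
  init         0.1535     0.02119  3.1344e-04      0.4023
  Δ       -5.2768e-04  5.2768e-04  2.6384e-04  5.2768e-04
  eq            0.153     0.02171  5.7728e-04      0.4028
  solve Keq expr → x = 2.6384e-04; check Q = 1.8880e-06
Then add 0.03405 M of B.
Step 3:
                    C           B           D           E
  init          0.153     0.05576  5.7728e-04      0.4028
  Δ        9.7005e-04 -9.7005e-04 -4.8502e-04 -9.7005e-04
  eq           0.1539     0.05479  9.2257e-05      0.4019
  solve Keq expr → x = -4.8502e-04; check Q = 1.8880e-06

x = -4.8502e-04 M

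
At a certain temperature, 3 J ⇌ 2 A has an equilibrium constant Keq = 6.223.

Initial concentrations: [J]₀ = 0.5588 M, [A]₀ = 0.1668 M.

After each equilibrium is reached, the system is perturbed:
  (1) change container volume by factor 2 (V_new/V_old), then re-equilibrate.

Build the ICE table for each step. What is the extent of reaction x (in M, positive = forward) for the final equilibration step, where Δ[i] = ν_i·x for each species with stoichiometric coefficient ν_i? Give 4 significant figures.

Q₀ = 0.1594 vs Keq = 6.223 ⇒ Q<K, forward
Step 1:
                   J          A
  init        0.5588     0.1668
  Δ          -0.2852     0.1902
  eq          0.2736      0.357
  solve Keq expr → x = 0.09508; check Q = 6.223
Then change container volume by factor 2 (V_new/V_old).
Step 2:
                   J          A
  init        0.1368     0.1785
  Δ          0.02476   -0.01651
  eq          0.1615      0.162
  solve Keq expr → x = -0.008253; check Q = 6.223

x = -0.008253 M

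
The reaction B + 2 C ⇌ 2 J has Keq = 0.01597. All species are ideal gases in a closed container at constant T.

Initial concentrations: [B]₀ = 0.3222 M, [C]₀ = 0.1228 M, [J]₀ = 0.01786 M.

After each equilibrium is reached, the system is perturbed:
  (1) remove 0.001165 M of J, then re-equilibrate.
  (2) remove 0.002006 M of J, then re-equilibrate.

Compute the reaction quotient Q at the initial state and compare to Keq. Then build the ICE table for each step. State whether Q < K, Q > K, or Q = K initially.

Q₀ = 0.06565 vs Keq = 0.01597 ⇒ Q>K, reverse
Step 1:
                  B         C         J
  Initial    0.3222    0.1228   0.01786
  Change   0.004194  0.008388 -0.008388
  Equil      0.3264    0.1312  0.009472
  solve Keq expr → x = -0.004194; check Q = 0.01597
Then remove 0.001165 M of J.
Step 2:
                  B         C         J
  Initial    0.3264    0.1312  0.008307
  Change  -5.3965e-04 -0.001079  0.001079
  Equil      0.3259    0.1301  0.009386
  solve Keq expr → x = 5.3965e-04; check Q = 0.01597
Then remove 0.002006 M of J.
Step 3:
                  B         C         J
  Initial    0.3259    0.1301   0.00738
  Change  -9.2936e-04 -0.001859  0.001859
  Equil      0.3249    0.1283  0.009239
  solve Keq expr → x = 9.2936e-04; check Q = 0.01597

Q₀ = 0.06565; Q > K (proceeds reverse)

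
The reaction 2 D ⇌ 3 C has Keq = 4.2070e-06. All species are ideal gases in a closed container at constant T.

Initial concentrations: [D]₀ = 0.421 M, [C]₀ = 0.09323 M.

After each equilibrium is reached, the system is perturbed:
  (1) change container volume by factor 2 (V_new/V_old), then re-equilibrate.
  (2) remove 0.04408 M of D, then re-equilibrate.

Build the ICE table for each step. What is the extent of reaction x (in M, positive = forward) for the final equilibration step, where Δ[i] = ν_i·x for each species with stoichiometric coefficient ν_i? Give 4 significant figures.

Q₀ = 0.004572 vs Keq = 4.2070e-06 ⇒ Q>K, reverse
Step 1:
                   D          C
  Initial      0.421    0.09323
  Change     0.05559   -0.08338
  Equil       0.4766    0.00985
  solve Keq expr → x = -0.02779; check Q = 4.2070e-06
Then change container volume by factor 2 (V_new/V_old).
Step 2:
                   D          C
  Initial     0.2383   0.004925
  Change  -8.4360e-04   0.001265
  Equil       0.2374    0.00619
  solve Keq expr → x = 4.2180e-04; check Q = 4.2070e-06
Then remove 0.04408 M of D.
Step 3:
                   D          C
  Initial     0.1934    0.00619
  Change  5.2153e-04 -7.8230e-04
  Equil       0.1939   0.005408
  solve Keq expr → x = -2.6077e-04; check Q = 4.2070e-06

x = -2.6077e-04 M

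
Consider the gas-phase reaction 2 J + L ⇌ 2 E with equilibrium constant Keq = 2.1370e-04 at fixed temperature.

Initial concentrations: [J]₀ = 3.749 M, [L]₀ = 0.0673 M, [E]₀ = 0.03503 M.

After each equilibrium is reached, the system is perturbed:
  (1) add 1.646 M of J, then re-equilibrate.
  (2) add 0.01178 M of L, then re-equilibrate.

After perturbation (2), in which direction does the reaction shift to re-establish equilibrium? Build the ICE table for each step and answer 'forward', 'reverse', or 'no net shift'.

Q₀ = 0.001297 vs Keq = 2.1370e-04 ⇒ Q>K, reverse
Step 1:
                    J           L           E
  init          3.749      0.0673     0.03503
  Δ           0.01973    0.009863    -0.01973
  eq            3.769     0.07716      0.0153
  solve Keq expr → x = -0.009863; check Q = 2.1370e-04
Then add 1.646 M of J.
Step 2:
                    J           L           E
  init          5.415     0.07716      0.0153
  Δ         -0.006212   -0.003106    0.006212
  eq            5.409     0.07406     0.02152
  solve Keq expr → x = 0.003106; check Q = 2.1370e-04
Then add 0.01178 M of L.
Step 3:
                    J           L           E
  init          5.409     0.08584     0.02152
  Δ         -0.001538 -7.6880e-04    0.001538
  eq            5.407     0.08507     0.02305
  solve Keq expr → x = 7.6880e-04; check Q = 2.1370e-04

Direction: forward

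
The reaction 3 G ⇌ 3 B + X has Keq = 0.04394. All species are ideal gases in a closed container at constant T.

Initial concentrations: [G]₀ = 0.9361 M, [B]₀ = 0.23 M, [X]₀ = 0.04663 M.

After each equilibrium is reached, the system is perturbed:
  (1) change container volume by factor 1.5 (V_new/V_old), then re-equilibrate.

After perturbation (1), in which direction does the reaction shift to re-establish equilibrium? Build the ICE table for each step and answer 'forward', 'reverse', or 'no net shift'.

Q₀ = 6.9164e-04 vs Keq = 0.04394 ⇒ Q<K, forward
Step 1:
                   G          B          X
  Initial     0.9361       0.23    0.04663
  Change      -0.249      0.249    0.08301
  Equil       0.6871      0.479     0.1296
  solve Keq expr → x = 0.08301; check Q = 0.04394
Then change container volume by factor 1.5 (V_new/V_old).
Step 2:
                   G          B          X
  Initial      0.458     0.3194    0.08643
  Change    -0.02078    0.02078   0.006926
  Equil       0.4373     0.3401    0.09335
  solve Keq expr → x = 0.006926; check Q = 0.04394

Direction: forward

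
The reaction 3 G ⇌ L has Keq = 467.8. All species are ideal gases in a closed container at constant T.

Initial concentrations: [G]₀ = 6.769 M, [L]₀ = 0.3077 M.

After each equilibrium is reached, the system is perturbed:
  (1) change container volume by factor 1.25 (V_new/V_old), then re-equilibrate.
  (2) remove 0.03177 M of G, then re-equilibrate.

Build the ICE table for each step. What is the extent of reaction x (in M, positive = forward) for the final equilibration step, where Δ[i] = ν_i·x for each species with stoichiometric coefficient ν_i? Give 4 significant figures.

x = -0.0105 M

Q₀ = 9.9210e-04 vs Keq = 467.8 ⇒ Q<K, forward
Step 1:
                    G           L
  I             6.769      0.3077
  C            -6.594       2.198
  E             0.175       2.506
  solve Keq expr → x = 2.198; check Q = 467.8
Then change container volume by factor 1.25 (V_new/V_old).
Step 2:
                    G           L
  I              0.14       2.005
  C           0.02225   -0.007417
  E            0.1622       1.997
  solve Keq expr → x = -0.007417; check Q = 467.8
Then remove 0.03177 M of G.
Step 3:
                    G           L
  I            0.1305       1.997
  C           0.03149     -0.0105
  E            0.1619       1.987
  solve Keq expr → x = -0.0105; check Q = 467.8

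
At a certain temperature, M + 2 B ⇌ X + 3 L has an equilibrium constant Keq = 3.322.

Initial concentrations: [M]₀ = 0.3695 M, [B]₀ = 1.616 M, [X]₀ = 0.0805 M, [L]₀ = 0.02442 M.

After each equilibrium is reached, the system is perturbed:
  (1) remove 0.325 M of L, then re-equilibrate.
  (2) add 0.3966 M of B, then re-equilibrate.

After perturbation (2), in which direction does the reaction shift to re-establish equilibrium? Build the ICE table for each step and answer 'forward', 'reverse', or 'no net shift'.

Direction: forward

Q₀ = 1.2149e-06 vs Keq = 3.322 ⇒ Q<K, forward
Step 1:
                  M         B         X         L
  I          0.3695     1.616    0.0805   0.02442
  C         -0.2923   -0.5846    0.2923    0.8768
  E         0.07722     1.031    0.3728    0.9013
  solve Keq expr → x = 0.2923; check Q = 3.322
Then remove 0.325 M of L.
Step 2:
                  M         B         X         L
  I         0.07722     1.031    0.3728    0.5763
  C        -0.03513  -0.07025   0.03513    0.1054
  E         0.04209    0.9612    0.4079    0.6816
  solve Keq expr → x = 0.03513; check Q = 3.322
Then add 0.3966 M of B.
Step 3:
                  M         B         X         L
  I         0.04209     1.358    0.4079    0.6816
  C        -0.01459  -0.02918   0.01459   0.04377
  E          0.0275     1.329    0.4225    0.7254
  solve Keq expr → x = 0.01459; check Q = 3.322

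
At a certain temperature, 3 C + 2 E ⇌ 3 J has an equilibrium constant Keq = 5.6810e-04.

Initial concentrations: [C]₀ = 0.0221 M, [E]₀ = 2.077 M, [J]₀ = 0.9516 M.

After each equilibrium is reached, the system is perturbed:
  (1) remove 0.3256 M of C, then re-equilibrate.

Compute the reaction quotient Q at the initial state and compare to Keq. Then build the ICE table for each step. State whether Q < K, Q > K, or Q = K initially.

Q₀ = 1.8506e+04; Q > K (proceeds reverse)

Q₀ = 1.8506e+04 vs Keq = 5.6810e-04 ⇒ Q>K, reverse
Step 1:
                   C          E          J
  Initial     0.0221      2.077     0.9516
  Change      0.8191     0.5461    -0.8191
  Equil       0.8412      2.623     0.1325
  solve Keq expr → x = -0.273; check Q = 5.6810e-04
Then remove 0.3256 M of C.
Step 2:
                   C          E          J
  Initial     0.5156      2.623     0.1325
  Change     0.04375    0.02916   -0.04375
  Equil       0.5593      2.652    0.08876
  solve Keq expr → x = -0.01458; check Q = 5.6810e-04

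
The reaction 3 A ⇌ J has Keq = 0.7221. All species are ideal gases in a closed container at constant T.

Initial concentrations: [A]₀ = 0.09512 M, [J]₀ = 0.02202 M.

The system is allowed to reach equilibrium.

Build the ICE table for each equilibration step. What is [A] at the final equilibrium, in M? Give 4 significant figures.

Q₀ = 25.59 vs Keq = 0.7221 ⇒ Q>K, reverse
Step 1:
                    A           J
  init        0.09512     0.02202
  Δ           0.05825    -0.01942
  eq           0.1534    0.002605
  solve Keq expr → x = -0.01942; check Q = 0.7221

[A]_eq = 0.1534 M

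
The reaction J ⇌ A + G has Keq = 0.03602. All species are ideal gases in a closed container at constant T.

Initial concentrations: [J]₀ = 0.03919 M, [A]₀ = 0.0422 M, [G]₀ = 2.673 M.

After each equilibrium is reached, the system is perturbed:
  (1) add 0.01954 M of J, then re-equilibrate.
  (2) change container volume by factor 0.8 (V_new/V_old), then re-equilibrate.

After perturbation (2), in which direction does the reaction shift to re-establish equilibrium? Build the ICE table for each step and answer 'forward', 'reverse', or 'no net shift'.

Q₀ = 2.878 vs Keq = 0.03602 ⇒ Q>K, reverse
Step 1:
                  J         A         G
  Initial   0.03919    0.0422     2.673
  Change     0.0411   -0.0411   -0.0411
  Equil     0.08029  0.001099     2.632
  solve Keq expr → x = -0.0411; check Q = 0.03602
Then add 0.01954 M of J.
Step 2:
                  J         A         G
  Initial   0.09983  0.001099     2.632
  Change  -2.6368e-04 2.6368e-04 2.6368e-04
  Equil     0.09957  0.001363     2.632
  solve Keq expr → x = 2.6368e-04; check Q = 0.03602
Then change container volume by factor 0.8 (V_new/V_old).
Step 3:
                  J         A         G
  Initial    0.1245  0.001703      3.29
  Change  3.3681e-04 -3.3681e-04 -3.3681e-04
  Equil      0.1248  0.001366      3.29
  solve Keq expr → x = -3.3681e-04; check Q = 0.03602

Direction: reverse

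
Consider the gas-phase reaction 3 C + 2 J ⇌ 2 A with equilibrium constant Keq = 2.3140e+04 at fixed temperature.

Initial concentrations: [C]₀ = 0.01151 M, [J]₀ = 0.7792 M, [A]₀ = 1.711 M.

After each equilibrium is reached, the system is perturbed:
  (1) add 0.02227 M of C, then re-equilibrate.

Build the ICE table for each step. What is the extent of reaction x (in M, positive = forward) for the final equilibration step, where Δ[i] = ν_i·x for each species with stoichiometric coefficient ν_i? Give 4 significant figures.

Q₀ = 3.1621e+06 vs Keq = 2.3140e+04 ⇒ Q>K, reverse
Step 1:
                    C           J           A
  Initial     0.01151      0.7792       1.711
  Change       0.0456      0.0304     -0.0304
  Equil       0.05711      0.8096       1.681
  solve Keq expr → x = -0.0152; check Q = 2.3140e+04
Then add 0.02227 M of C.
Step 2:
                    C           J           A
  Initial     0.07938      0.8096       1.681
  Change     -0.02127    -0.01418     0.01418
  Equil       0.05811      0.7954       1.695
  solve Keq expr → x = 0.00709; check Q = 2.3140e+04

x = 0.00709 M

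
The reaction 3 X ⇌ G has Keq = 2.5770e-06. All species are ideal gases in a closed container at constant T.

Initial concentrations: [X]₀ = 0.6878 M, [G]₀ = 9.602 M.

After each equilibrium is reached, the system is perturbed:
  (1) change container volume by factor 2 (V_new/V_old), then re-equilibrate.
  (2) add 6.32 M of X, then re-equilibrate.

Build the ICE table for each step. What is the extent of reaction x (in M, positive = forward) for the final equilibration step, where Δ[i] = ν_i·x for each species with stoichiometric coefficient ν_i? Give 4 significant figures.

x = 0.01563 M

Q₀ = 29.51 vs Keq = 2.5770e-06 ⇒ Q>K, reverse
Step 1:
                    X           G
  Initial      0.6878       9.602
  Change        28.61      -9.537
  Equil          29.3     0.06482
  solve Keq expr → x = -9.537; check Q = 2.5770e-06
Then change container volume by factor 2 (V_new/V_old).
Step 2:
                    X           G
  Initial       14.65     0.03241
  Change      0.07256    -0.02419
  Equil         14.72    0.008223
  solve Keq expr → x = -0.02419; check Q = 2.5770e-06
Then add 6.32 M of X.
Step 3:
                    X           G
  Initial       21.04    0.008223
  Change     -0.04688     0.01563
  Equil            21     0.02385
  solve Keq expr → x = 0.01563; check Q = 2.5770e-06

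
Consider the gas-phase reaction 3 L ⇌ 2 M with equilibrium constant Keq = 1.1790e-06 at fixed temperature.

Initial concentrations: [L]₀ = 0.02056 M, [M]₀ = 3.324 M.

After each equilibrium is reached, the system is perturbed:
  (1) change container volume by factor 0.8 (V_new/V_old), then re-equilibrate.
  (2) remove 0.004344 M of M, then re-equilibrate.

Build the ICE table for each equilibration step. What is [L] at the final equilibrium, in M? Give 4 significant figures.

[L]_eq = 6.226 M

Q₀ = 1.2713e+06 vs Keq = 1.1790e-06 ⇒ Q>K, reverse
Step 1:
                  L         M
  I         0.02056     3.324
  C           4.968    -3.312
  E           4.988    0.0121
  solve Keq expr → x = -1.656; check Q = 1.1790e-06
Then change container volume by factor 0.8 (V_new/V_old).
Step 2:
                  L         M
  I           6.236   0.01512
  C       -0.002661  0.001774
  E           6.233    0.0169
  solve Keq expr → x = 8.8705e-04; check Q = 1.1790e-06
Then remove 0.004344 M of M.
Step 3:
                  L         M
  I           6.233   0.01255
  C       -0.006477  0.004318
  E           6.226   0.01687
  solve Keq expr → x = 0.002159; check Q = 1.1790e-06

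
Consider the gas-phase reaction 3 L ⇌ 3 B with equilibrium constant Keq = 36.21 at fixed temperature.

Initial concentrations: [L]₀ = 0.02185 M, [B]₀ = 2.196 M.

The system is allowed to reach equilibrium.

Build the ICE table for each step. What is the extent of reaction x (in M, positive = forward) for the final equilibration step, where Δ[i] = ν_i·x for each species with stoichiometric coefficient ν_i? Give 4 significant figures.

x = -0.1643 M

Q₀ = 1.0152e+06 vs Keq = 36.21 ⇒ Q>K, reverse
Step 1:
                   L          B
  I          0.02185      2.196
  C           0.4929    -0.4929
  E           0.5148      1.703
  solve Keq expr → x = -0.1643; check Q = 36.21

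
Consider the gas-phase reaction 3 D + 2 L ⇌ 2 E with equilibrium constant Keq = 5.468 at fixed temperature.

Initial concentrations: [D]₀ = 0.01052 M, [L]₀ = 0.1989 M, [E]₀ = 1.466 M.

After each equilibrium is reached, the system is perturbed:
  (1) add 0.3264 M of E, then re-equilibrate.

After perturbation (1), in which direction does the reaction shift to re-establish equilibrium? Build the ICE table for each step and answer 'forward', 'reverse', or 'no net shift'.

Q₀ = 4.6661e+07 vs Keq = 5.468 ⇒ Q>K, reverse
Step 1:
                   D          L          E
  I          0.01052     0.1989      1.466
  C           0.7186     0.4791    -0.4791
  E           0.7291      0.678     0.9869
  solve Keq expr → x = -0.2395; check Q = 5.468
Then add 0.3264 M of E.
Step 2:
                   D          L          E
  I           0.7291      0.678      1.313
  C          0.08376    0.05584   -0.05584
  E           0.8129     0.7338      1.258
  solve Keq expr → x = -0.02792; check Q = 5.468

Direction: reverse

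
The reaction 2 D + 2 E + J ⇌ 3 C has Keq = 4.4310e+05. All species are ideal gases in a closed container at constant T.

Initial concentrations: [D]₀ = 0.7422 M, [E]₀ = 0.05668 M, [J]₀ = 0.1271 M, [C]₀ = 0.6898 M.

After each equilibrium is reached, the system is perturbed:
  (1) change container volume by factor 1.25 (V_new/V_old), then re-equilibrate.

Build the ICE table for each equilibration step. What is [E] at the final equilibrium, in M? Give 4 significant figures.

Q₀ = 1459 vs Keq = 4.4310e+05 ⇒ Q<K, forward
Step 1:
                   D          E          J          C
  I           0.7422    0.05668     0.1271     0.6898
  C         -0.05207   -0.05207   -0.02604    0.07811
  E           0.6901   0.004608     0.1011     0.7679
  solve Keq expr → x = 0.02604; check Q = 4.4310e+05
Then change container volume by factor 1.25 (V_new/V_old).
Step 2:
                   D          E          J          C
  I           0.5521   0.003686    0.08085     0.6143
  C       8.8670e-04 8.8670e-04 4.4335e-04   -0.00133
  E            0.553   0.004573    0.08129      0.613
  solve Keq expr → x = -4.4335e-04; check Q = 4.4310e+05

[E]_eq = 0.004573 M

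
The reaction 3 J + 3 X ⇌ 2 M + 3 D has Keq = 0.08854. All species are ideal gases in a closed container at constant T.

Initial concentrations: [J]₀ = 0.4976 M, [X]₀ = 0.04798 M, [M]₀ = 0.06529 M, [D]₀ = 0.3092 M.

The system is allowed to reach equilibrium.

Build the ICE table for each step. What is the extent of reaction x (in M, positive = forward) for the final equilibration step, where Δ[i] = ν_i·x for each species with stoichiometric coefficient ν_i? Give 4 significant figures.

Q₀ = 9.26 vs Keq = 0.08854 ⇒ Q>K, reverse
Step 1:
                    J           X           M           D
  init         0.4976     0.04798     0.06529      0.3092
  Δ           0.05291     0.05291    -0.03527    -0.05291
  eq           0.5505      0.1009     0.03002      0.2563
  solve Keq expr → x = -0.01764; check Q = 0.08854

x = -0.01764 M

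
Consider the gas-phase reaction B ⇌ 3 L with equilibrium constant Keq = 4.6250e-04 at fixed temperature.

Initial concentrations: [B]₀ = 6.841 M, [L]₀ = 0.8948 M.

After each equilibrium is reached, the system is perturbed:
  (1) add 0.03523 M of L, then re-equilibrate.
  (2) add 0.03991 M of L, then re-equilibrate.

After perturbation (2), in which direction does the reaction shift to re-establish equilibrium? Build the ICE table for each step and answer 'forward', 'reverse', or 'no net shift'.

Q₀ = 0.1047 vs Keq = 4.6250e-04 ⇒ Q>K, reverse
Step 1:
                  B         L
  I           6.841    0.8948
  C          0.2487   -0.7462
  E            7.09    0.1486
  solve Keq expr → x = -0.2487; check Q = 4.6250e-04
Then add 0.03523 M of L.
Step 2:
                  B         L
  I            7.09    0.1838
  C         0.01172  -0.03515
  E           7.101    0.1486
  solve Keq expr → x = -0.01172; check Q = 4.6250e-04
Then add 0.03991 M of L.
Step 3:
                  B         L
  I           7.101    0.1886
  C         0.01327  -0.03982
  E           7.115    0.1487
  solve Keq expr → x = -0.01327; check Q = 4.6250e-04

Direction: reverse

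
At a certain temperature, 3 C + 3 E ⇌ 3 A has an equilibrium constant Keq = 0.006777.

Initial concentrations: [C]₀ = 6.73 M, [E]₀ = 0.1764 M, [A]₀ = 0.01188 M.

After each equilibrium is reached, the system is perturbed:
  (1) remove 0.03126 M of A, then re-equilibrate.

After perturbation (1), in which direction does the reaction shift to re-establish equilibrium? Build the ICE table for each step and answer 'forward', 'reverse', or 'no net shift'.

Direction: forward

Q₀ = 1.0021e-06 vs Keq = 0.006777 ⇒ Q<K, forward
Step 1:
                    C           E           A
  init           6.73      0.1764     0.01188
  Δ          -0.09294    -0.09294     0.09294
  eq            6.637     0.08346      0.1048
  solve Keq expr → x = 0.03098; check Q = 0.006777
Then remove 0.03126 M of A.
Step 2:
                    C           E           A
  init          6.637     0.08346     0.07356
  Δ          -0.01378    -0.01378     0.01378
  eq            6.623     0.06968     0.08734
  solve Keq expr → x = 0.004592; check Q = 0.006777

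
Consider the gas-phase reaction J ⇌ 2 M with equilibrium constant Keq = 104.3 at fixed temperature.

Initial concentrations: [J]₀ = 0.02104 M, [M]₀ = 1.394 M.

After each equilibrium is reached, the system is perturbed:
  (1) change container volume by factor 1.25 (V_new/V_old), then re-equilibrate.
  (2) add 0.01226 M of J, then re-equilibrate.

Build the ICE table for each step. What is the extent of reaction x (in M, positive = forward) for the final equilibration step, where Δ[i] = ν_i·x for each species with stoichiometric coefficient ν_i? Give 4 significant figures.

x = 0.01175 M

Q₀ = 92.36 vs Keq = 104.3 ⇒ Q<K, forward
Step 1:
                   J          M
  I          0.02104      1.394
  C        -0.002286   0.004573
  E          0.01875      1.399
  solve Keq expr → x = 0.002286; check Q = 104.3
Then change container volume by factor 1.25 (V_new/V_old).
Step 2:
                   J          M
  I            0.015      1.119
  C        -0.002877   0.005754
  E          0.01213      1.125
  solve Keq expr → x = 0.002877; check Q = 104.3
Then add 0.01226 M of J.
Step 3:
                   J          M
  I          0.02439      1.125
  C         -0.01175     0.0235
  E          0.01264      1.148
  solve Keq expr → x = 0.01175; check Q = 104.3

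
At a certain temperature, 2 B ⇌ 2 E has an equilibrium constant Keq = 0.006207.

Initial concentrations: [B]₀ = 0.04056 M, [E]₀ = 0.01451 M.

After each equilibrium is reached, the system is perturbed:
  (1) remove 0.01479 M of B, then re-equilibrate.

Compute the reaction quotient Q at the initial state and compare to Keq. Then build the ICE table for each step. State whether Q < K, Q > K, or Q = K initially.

Q₀ = 0.128 vs Keq = 0.006207 ⇒ Q>K, reverse
Step 1:
                    B           E
  Initial     0.04056     0.01451
  Change      0.01049    -0.01049
  Equil       0.05105    0.004022
  solve Keq expr → x = -0.005244; check Q = 0.006207
Then remove 0.01479 M of B.
Step 2:
                    B           E
  Initial     0.03626    0.004022
  Change      0.00108    -0.00108
  Equil       0.03734    0.002942
  solve Keq expr → x = -5.4006e-04; check Q = 0.006207

Q₀ = 0.128; Q > K (proceeds reverse)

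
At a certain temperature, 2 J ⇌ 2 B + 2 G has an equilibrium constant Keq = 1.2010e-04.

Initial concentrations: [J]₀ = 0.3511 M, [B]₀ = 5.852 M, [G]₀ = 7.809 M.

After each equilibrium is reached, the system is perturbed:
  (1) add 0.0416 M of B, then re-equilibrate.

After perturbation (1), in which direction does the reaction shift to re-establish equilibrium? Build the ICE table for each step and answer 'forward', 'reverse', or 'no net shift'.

Direction: reverse

Q₀ = 1.6941e+04 vs Keq = 1.2010e-04 ⇒ Q>K, reverse
Step 1:
                    J           B           G
  I            0.3511       5.852       7.809
  C             5.818      -5.818      -5.818
  E             6.169     0.03396       1.991
  solve Keq expr → x = -2.909; check Q = 1.2010e-04
Then add 0.0416 M of B.
Step 2:
                    J           B           G
  I             6.169     0.07556       1.991
  C           0.04066    -0.04066    -0.04066
  E              6.21     0.03489        1.95
  solve Keq expr → x = -0.02033; check Q = 1.2010e-04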